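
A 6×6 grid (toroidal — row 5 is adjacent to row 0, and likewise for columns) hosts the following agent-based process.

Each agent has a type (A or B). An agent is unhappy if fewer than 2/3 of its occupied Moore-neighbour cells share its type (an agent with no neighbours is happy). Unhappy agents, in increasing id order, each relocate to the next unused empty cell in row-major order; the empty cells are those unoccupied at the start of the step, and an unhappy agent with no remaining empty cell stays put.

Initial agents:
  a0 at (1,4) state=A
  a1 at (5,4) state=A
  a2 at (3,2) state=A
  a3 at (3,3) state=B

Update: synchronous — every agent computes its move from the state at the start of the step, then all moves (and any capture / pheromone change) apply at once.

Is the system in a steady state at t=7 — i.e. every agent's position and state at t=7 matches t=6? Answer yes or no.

no

t=1: a0@(1,4):A a1@(5,4):A a2@(0,0):A a3@(0,1):B
t=2: a0@(1,4):A a1@(5,4):A a2@(0,2):A a3@(0,3):B
t=3: a0@(0,0):A a1@(0,1):A a2@(0,4):A a3@(0,5):B
t=4: a0@(0,2):A a1@(0,1):A a2@(0,3):A a3@(1,0):B
t=5: a0@(0,2):A a1@(0,0):A a2@(0,3):A a3@(0,4):B
t=6: a0@(0,2):A a1@(0,0):A a2@(0,1):A a3@(0,5):B
t=7: a0@(0,2):A a1@(0,3):A a2@(0,1):A a3@(0,4):B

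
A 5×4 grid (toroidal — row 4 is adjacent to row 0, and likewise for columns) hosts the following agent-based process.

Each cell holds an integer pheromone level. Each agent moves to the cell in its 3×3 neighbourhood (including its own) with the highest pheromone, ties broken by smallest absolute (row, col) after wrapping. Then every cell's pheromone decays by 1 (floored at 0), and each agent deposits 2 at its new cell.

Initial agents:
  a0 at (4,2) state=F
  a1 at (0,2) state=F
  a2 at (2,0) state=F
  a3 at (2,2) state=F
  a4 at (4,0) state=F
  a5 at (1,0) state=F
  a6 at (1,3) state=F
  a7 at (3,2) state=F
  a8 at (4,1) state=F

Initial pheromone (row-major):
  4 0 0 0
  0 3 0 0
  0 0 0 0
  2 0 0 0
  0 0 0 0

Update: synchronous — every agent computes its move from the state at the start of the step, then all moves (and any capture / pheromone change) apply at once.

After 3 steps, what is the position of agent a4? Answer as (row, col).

t=1: a0@(0,1) a1@(1,1) a2@(1,1) a3@(1,1) a4@(0,0) a5@(0,0) a6@(0,0) a7@(2,1) a8@(0,0) | pheromone: 11 2 0 0 / 0 8 0 0 / 0 2 0 0 / 1 0 0 0 / 0 0 0 0
t=2: a0@(0,0) a1@(0,0) a2@(0,0) a3@(0,0) a4@(0,0) a5@(0,0) a6@(0,0) a7@(1,1) a8@(0,0) | pheromone: 26 1 0 0 / 0 9 0 0 / 0 1 0 0 / 0 0 0 0 / 0 0 0 0
t=3: a0@(0,0) a1@(0,0) a2@(0,0) a3@(0,0) a4@(0,0) a5@(0,0) a6@(0,0) a7@(0,0) a8@(0,0) | pheromone: 43 0 0 0 / 0 8 0 0 / 0 0 0 0 / 0 0 0 0 / 0 0 0 0

(0, 0)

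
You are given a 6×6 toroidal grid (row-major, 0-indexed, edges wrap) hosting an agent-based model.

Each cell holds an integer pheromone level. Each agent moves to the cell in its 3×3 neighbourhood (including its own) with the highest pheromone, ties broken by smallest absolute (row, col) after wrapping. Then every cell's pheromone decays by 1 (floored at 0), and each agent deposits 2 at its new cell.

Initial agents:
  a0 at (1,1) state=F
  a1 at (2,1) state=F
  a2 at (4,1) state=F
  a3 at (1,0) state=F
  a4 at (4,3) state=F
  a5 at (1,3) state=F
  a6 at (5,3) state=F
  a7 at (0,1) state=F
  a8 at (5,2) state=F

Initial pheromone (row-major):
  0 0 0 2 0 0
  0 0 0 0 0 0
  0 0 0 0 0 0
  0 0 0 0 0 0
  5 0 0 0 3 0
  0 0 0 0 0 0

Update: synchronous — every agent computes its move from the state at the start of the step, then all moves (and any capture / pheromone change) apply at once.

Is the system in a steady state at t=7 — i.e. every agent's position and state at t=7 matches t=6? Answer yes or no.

yes

t=1: a0@(0,0) a1@(1,0) a2@(4,0) a3@(0,0) a4@(4,4) a5@(0,3) a6@(4,4) a7@(0,0) a8@(0,3) | pheromone: 6 0 0 5 0 0 / 2 0 0 0 0 0 / 0 0 0 0 0 0 / 0 0 0 0 0 0 / 6 0 0 0 6 0 / 0 0 0 0 0 0
t=2: a0@(0,0) a1@(0,0) a2@(4,0) a3@(0,0) a4@(4,4) a5@(0,3) a6@(4,4) a7@(0,0) a8@(0,3) | pheromone: 13 0 0 8 0 0 / 1 0 0 0 0 0 / 0 0 0 0 0 0 / 0 0 0 0 0 0 / 7 0 0 0 9 0 / 0 0 0 0 0 0
t=3: a0@(0,0) a1@(0,0) a2@(4,0) a3@(0,0) a4@(4,4) a5@(0,3) a6@(4,4) a7@(0,0) a8@(0,3) | pheromone: 20 0 0 11 0 0 / 0 0 0 0 0 0 / 0 0 0 0 0 0 / 0 0 0 0 0 0 / 8 0 0 0 12 0 / 0 0 0 0 0 0
t=4: a0@(0,0) a1@(0,0) a2@(4,0) a3@(0,0) a4@(4,4) a5@(0,3) a6@(4,4) a7@(0,0) a8@(0,3) | pheromone: 27 0 0 14 0 0 / 0 0 0 0 0 0 / 0 0 0 0 0 0 / 0 0 0 0 0 0 / 9 0 0 0 15 0 / 0 0 0 0 0 0
t=5: a0@(0,0) a1@(0,0) a2@(4,0) a3@(0,0) a4@(4,4) a5@(0,3) a6@(4,4) a7@(0,0) a8@(0,3) | pheromone: 34 0 0 17 0 0 / 0 0 0 0 0 0 / 0 0 0 0 0 0 / 0 0 0 0 0 0 / 10 0 0 0 18 0 / 0 0 0 0 0 0
t=6: a0@(0,0) a1@(0,0) a2@(4,0) a3@(0,0) a4@(4,4) a5@(0,3) a6@(4,4) a7@(0,0) a8@(0,3) | pheromone: 41 0 0 20 0 0 / 0 0 0 0 0 0 / 0 0 0 0 0 0 / 0 0 0 0 0 0 / 11 0 0 0 21 0 / 0 0 0 0 0 0
t=7: a0@(0,0) a1@(0,0) a2@(4,0) a3@(0,0) a4@(4,4) a5@(0,3) a6@(4,4) a7@(0,0) a8@(0,3) | pheromone: 48 0 0 23 0 0 / 0 0 0 0 0 0 / 0 0 0 0 0 0 / 0 0 0 0 0 0 / 12 0 0 0 24 0 / 0 0 0 0 0 0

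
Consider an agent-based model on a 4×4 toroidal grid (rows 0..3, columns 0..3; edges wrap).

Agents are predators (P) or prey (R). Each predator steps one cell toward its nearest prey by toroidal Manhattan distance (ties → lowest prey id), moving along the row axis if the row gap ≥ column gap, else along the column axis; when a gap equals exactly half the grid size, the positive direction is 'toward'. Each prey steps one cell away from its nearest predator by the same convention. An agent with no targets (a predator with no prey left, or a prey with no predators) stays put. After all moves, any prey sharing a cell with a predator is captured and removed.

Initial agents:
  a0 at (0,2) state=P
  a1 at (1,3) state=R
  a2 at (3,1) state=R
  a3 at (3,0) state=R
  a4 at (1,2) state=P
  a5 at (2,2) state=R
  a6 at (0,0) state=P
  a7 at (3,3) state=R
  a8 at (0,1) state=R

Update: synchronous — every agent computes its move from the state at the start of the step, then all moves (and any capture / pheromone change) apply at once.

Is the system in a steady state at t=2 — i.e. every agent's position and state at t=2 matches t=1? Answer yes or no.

t=1: a0@(0,1):P a1@(1,0):R a2@(2,1):R a3@(2,0):R a4@(1,3):P a5@(3,2):R a6@(3,0):P a7@(2,3):R a8@(0,0):R
t=2: a0@(0,0):P a1@(1,1):R a2@(1,1):R a4@(1,0):P a5@(2,2):R a6@(2,0):P a7@(3,3):R a8@(0,3):R

no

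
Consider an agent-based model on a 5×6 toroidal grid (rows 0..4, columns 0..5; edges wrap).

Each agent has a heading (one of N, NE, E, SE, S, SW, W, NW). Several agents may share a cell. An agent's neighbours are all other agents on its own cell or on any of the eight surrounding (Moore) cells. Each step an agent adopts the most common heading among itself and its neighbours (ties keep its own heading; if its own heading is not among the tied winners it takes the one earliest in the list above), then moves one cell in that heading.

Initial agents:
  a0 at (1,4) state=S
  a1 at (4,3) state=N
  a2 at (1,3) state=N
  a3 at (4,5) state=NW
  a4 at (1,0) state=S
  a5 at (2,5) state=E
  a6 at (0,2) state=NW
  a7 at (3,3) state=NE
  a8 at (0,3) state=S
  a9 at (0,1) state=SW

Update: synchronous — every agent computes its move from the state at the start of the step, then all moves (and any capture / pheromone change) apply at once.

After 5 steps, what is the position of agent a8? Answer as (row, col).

t=1: a0@(2,4):S a1@(3,3):N a2@(2,3):S a3@(3,4):NW a4@(2,0):S a5@(3,5):S a6@(4,2):N a7@(2,4):NE a8@(1,3):S a9@(1,0):SW
t=2: a0@(3,4):S a1@(2,3):N a2@(3,3):S a3@(4,4):S a4@(3,0):S a5@(4,5):S a6@(3,2):N a7@(3,4):S a8@(2,3):S a9@(2,5):SW
t=3: a0@(4,4):S a1@(3,3):S a2@(4,3):S a3@(0,4):S a4@(4,0):S a5@(0,5):S a6@(2,2):N a7@(4,4):S a8@(3,3):S a9@(3,5):S
t=4: a0@(0,4):S a1@(4,3):S a2@(0,3):S a3@(1,4):S a4@(0,0):S a5@(1,5):S a6@(3,2):S a7@(0,4):S a8@(4,3):S a9@(4,5):S
t=5: a0@(1,4):S a1@(0,3):S a2@(1,3):S a3@(2,4):S a4@(1,0):S a5@(2,5):S a6@(4,2):S a7@(1,4):S a8@(0,3):S a9@(0,5):S

(0, 3)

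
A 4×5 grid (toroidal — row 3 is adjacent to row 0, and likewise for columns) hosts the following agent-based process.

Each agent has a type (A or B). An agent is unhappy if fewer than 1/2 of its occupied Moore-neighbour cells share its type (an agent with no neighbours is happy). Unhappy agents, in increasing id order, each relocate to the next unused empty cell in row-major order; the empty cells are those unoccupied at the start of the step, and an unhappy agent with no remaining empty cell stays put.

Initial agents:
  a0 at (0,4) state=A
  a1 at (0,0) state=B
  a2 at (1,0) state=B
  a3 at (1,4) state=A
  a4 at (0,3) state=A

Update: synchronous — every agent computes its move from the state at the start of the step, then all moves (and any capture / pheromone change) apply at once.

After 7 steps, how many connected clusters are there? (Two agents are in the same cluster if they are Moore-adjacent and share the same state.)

2

t=1: a0@(0,4):A a1@(0,1):B a2@(0,2):B a3@(1,4):A a4@(0,3):A
t=2: (unchanged — steady state)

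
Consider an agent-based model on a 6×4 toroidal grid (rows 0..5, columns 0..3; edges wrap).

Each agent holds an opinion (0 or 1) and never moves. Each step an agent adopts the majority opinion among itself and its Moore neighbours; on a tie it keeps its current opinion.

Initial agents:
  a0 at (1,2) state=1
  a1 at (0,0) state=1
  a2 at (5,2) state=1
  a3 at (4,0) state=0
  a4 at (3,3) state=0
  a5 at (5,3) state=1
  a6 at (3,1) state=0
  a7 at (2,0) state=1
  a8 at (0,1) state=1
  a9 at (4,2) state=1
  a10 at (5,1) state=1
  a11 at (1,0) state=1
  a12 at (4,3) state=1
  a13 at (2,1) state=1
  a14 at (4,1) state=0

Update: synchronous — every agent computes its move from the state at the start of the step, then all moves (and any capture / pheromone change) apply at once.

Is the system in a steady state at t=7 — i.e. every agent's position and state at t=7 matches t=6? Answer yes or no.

t=1: a0@(1,2):1 a1@(0,0):1 a2@(5,2):1 a3@(4,0):0 a4@(3,3):1 a5@(5,3):1 a6@(3,1):0 a7@(2,0):1 a8@(0,1):1 a9@(4,2):1 a10@(5,1):1 a11@(1,0):1 a12@(4,3):1 a13@(2,1):1 a14@(4,1):0
t=2: a0@(1,2):1 a1@(0,0):1 a2@(5,2):1 a3@(4,0):1 a4@(3,3):1 a5@(5,3):1 a6@(3,1):0 a7@(2,0):1 a8@(0,1):1 a9@(4,2):1 a10@(5,1):1 a11@(1,0):1 a12@(4,3):1 a13@(2,1):1 a14@(4,1):0
t=3: a0@(1,2):1 a1@(0,0):1 a2@(5,2):1 a3@(4,0):1 a4@(3,3):1 a5@(5,3):1 a6@(3,1):1 a7@(2,0):1 a8@(0,1):1 a9@(4,2):1 a10@(5,1):1 a11@(1,0):1 a12@(4,3):1 a13@(2,1):1 a14@(4,1):1
t=4: (unchanged — steady state)

yes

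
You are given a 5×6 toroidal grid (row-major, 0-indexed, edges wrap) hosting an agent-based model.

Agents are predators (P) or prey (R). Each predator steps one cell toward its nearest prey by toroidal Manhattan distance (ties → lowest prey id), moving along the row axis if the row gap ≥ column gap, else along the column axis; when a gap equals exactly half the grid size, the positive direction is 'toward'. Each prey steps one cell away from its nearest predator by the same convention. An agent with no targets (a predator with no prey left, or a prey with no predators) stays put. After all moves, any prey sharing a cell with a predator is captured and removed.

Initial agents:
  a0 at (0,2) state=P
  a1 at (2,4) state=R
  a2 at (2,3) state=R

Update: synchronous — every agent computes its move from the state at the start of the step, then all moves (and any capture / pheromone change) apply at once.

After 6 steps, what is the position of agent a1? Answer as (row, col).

(3, 4)

t=1: a0@(1,2):P a1@(3,4):R a2@(3,3):R
t=2: a0@(2,2):P a1@(4,4):R a2@(4,3):R
t=3: a0@(3,2):P a1@(0,4):R a2@(0,3):R
t=4: a0@(4,2):P a1@(1,4):R a2@(1,3):R
t=5: a0@(0,2):P a1@(2,4):R a2@(2,3):R
t=6: a0@(1,2):P a1@(3,4):R a2@(3,3):R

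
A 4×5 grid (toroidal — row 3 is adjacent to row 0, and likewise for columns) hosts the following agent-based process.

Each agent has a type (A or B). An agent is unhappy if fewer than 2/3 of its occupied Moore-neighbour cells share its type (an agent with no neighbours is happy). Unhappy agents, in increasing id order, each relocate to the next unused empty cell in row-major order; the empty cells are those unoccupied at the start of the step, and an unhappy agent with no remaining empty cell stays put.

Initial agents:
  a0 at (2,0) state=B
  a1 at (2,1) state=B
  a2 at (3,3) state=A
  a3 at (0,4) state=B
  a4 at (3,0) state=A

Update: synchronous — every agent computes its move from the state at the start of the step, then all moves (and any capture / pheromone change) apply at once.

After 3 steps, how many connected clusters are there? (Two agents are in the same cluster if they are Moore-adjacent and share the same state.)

t=1: a0@(0,0):B a1@(0,1):B a2@(0,2):A a3@(0,3):B a4@(1,0):A
t=2: a0@(0,4):B a1@(1,1):B a2@(1,2):A a3@(1,3):B a4@(1,4):A
t=3: a0@(0,0):B a1@(0,1):B a2@(0,2):A a3@(0,3):B a4@(1,0):A

4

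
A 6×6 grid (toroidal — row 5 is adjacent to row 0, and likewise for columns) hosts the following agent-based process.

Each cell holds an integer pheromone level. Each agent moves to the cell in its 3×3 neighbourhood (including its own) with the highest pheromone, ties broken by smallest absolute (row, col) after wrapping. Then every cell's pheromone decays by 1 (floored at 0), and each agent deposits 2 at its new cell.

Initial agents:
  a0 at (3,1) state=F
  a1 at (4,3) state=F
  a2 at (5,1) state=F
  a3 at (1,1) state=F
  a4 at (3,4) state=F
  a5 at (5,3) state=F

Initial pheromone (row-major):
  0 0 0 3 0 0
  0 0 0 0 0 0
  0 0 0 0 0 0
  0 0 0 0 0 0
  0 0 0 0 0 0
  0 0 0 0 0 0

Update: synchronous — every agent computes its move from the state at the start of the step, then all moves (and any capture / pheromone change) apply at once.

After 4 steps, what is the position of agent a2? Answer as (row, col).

t=1: a0@(2,0) a1@(3,2) a2@(0,0) a3@(0,0) a4@(2,3) a5@(0,3) | pheromone: 4 0 0 4 0 0 / 0 0 0 0 0 0 / 2 0 0 2 0 0 / 0 0 2 0 0 0 / 0 0 0 0 0 0 / 0 0 0 0 0 0
t=2: a0@(2,0) a1@(2,3) a2@(0,0) a3@(0,0) a4@(2,3) a5@(0,3) | pheromone: 7 0 0 5 0 0 / 0 0 0 0 0 0 / 3 0 0 5 0 0 / 0 0 1 0 0 0 / 0 0 0 0 0 0 / 0 0 0 0 0 0
t=3: a0@(2,0) a1@(2,3) a2@(0,0) a3@(0,0) a4@(2,3) a5@(0,3) | pheromone: 10 0 0 6 0 0 / 0 0 0 0 0 0 / 4 0 0 8 0 0 / 0 0 0 0 0 0 / 0 0 0 0 0 0 / 0 0 0 0 0 0
t=4: a0@(2,0) a1@(2,3) a2@(0,0) a3@(0,0) a4@(2,3) a5@(0,3) | pheromone: 13 0 0 7 0 0 / 0 0 0 0 0 0 / 5 0 0 11 0 0 / 0 0 0 0 0 0 / 0 0 0 0 0 0 / 0 0 0 0 0 0

(0, 0)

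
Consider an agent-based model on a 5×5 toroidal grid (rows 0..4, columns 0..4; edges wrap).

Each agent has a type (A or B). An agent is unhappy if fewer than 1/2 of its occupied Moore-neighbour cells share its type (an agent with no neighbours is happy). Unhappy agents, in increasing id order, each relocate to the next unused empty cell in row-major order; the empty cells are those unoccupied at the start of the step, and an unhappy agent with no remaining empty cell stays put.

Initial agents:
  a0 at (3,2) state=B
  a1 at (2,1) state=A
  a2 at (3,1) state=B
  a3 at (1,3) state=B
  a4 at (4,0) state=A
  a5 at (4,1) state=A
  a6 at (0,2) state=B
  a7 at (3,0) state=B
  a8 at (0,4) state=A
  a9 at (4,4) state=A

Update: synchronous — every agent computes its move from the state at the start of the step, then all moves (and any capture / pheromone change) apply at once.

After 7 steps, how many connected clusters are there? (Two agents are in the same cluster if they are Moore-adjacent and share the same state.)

2

t=1: a0@(0,0):B a1@(0,1):A a2@(0,3):B a3@(1,3):B a4@(4,0):A a5@(1,0):A a6@(0,2):B a7@(1,1):B a8@(0,4):A a9@(4,4):A
t=2: a0@(1,2):B a1@(1,4):A a2@(0,3):B a3@(1,3):B a4@(4,0):A a5@(1,0):A a6@(0,2):B a7@(1,1):B a8@(0,4):A a9@(4,4):A
t=3: (unchanged — steady state)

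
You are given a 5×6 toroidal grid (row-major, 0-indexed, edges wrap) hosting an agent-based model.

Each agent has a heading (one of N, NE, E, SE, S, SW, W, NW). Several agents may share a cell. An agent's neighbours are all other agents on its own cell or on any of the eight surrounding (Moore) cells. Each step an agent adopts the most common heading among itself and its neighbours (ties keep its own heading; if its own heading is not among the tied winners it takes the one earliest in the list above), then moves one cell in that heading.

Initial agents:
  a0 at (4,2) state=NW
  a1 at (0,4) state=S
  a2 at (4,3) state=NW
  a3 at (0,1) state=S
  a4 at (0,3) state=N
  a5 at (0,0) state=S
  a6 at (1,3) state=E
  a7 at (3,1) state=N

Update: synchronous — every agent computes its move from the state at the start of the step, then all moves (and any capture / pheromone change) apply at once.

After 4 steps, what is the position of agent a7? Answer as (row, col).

t=1: a0@(3,1):NW a1@(1,4):S a2@(3,2):NW a3@(1,1):S a4@(4,2):NW a5@(1,0):S a6@(1,4):E a7@(2,1):N
t=2: a0@(2,0):NW a1@(2,4):S a2@(2,1):NW a3@(2,1):S a4@(3,1):NW a5@(2,0):S a6@(1,5):E a7@(3,1):S
t=3: a0@(1,5):NW a1@(3,4):S a2@(1,0):NW a3@(3,1):S a4@(2,0):NW a5@(3,0):S a6@(2,5):S a7@(4,1):S
t=4: a0@(0,4):NW a1@(4,4):S a2@(0,5):NW a3@(4,1):S a4@(1,5):NW a5@(4,0):S a6@(3,5):S a7@(0,1):S

(0, 1)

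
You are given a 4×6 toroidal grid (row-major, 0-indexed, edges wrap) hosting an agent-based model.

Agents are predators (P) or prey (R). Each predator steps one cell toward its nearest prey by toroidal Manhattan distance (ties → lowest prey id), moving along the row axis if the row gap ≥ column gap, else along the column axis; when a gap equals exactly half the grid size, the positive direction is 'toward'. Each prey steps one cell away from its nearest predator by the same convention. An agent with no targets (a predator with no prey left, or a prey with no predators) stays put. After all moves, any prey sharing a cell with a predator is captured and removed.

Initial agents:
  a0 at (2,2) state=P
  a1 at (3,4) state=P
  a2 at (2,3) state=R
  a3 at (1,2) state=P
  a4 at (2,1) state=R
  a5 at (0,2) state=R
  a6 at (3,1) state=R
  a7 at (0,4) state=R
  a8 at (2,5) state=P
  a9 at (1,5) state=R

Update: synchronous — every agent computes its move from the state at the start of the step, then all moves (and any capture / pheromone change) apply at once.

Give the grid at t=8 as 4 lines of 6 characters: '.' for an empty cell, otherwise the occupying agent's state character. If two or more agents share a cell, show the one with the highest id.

......
......
...PPR
R....R

t=1: a0@(2,3):P a1@(0,4):P a2@(2,4):R a3@(0,2):P a4@(2,0):R a5@(3,2):R a6@(0,1):R a7@(1,4):R a8@(1,5):P a9@(0,5):R
t=2: a0@(2,4):P a1@(1,4):P a2@(2,5):R a3@(3,2):P a4@(3,0):R a5@(2,2):R a6@(0,0):R a8@(1,4):P a9@(0,0):R
t=3: a0@(2,5):P a1@(2,4):P a2@(2,0):R a3@(2,2):P a4@(3,5):R a5@(1,2):R a6@(0,1):R a8@(2,4):P a9@(0,1):R
t=4: a0@(2,0):P a1@(2,5):P a2@(2,1):R a3@(1,2):P a4@(0,5):R a5@(0,2):R a6@(3,1):R a8@(2,5):P a9@(3,1):R
t=5: a0@(2,1):P a1@(2,0):P a2@(2,2):R a3@(0,2):P a4@(3,5):R a5@(3,2):R a6@(0,1):R a8@(2,0):P a9@(0,1):R
t=6: a0@(2,2):P a1@(2,1):P a2@(2,3):R a3@(3,2):P a4@(0,5):R a6@(0,0):R a8@(2,1):P a9@(0,0):R
t=7: a0@(2,3):P a1@(2,2):P a2@(2,4):R a3@(2,2):P a4@(3,5):R a6@(3,0):R a8@(2,2):P a9@(3,0):R
t=8: a0@(2,4):P a1@(2,3):P a2@(2,5):R a3@(2,3):P a4@(3,0):R a6@(3,5):R a8@(2,3):P a9@(3,5):R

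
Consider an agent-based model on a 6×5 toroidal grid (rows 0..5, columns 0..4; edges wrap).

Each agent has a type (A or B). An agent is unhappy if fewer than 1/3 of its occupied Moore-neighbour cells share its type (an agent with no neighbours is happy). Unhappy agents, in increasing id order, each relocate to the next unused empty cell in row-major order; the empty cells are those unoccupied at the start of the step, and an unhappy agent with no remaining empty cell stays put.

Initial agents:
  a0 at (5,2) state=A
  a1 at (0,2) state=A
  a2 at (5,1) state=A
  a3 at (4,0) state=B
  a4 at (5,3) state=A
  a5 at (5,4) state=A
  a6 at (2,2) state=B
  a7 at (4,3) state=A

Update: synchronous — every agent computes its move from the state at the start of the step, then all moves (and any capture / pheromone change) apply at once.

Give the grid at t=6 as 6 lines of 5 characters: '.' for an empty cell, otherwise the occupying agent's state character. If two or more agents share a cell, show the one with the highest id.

t=1: a0@(5,2):A a1@(0,2):A a2@(5,1):A a3@(0,0):B a4@(5,3):A a5@(5,4):A a6@(2,2):B a7@(4,3):A
t=2: a0@(5,2):A a1@(0,2):A a2@(5,1):A a3@(0,1):B a4@(5,3):A a5@(5,4):A a6@(2,2):B a7@(4,3):A
t=3: a0@(5,2):A a1@(0,2):A a2@(5,1):A a3@(0,0):B a4@(5,3):A a5@(5,4):A a6@(2,2):B a7@(4,3):A
t=4: a0@(5,2):A a1@(0,2):A a2@(5,1):A a3@(0,1):B a4@(5,3):A a5@(5,4):A a6@(2,2):B a7@(4,3):A
t=5: a0@(5,2):A a1@(0,2):A a2@(5,1):A a3@(0,0):B a4@(5,3):A a5@(5,4):A a6@(2,2):B a7@(4,3):A
t=6: a0@(5,2):A a1@(0,2):A a2@(5,1):A a3@(0,1):B a4@(5,3):A a5@(5,4):A a6@(2,2):B a7@(4,3):A

.BA..
.....
..B..
.....
...A.
.AAAA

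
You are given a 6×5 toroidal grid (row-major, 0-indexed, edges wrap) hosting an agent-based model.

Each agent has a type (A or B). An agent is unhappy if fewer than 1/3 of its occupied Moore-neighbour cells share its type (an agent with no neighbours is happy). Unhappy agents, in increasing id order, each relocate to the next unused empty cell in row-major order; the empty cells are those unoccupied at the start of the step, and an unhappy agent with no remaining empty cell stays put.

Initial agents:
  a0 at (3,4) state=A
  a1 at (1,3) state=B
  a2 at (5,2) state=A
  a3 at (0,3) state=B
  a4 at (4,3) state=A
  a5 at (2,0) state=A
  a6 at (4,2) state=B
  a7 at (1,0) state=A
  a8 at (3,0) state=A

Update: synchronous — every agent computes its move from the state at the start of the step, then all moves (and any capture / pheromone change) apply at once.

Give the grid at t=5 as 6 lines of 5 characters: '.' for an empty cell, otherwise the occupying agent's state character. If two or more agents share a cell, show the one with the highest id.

t=1: a0@(3,4):A a1@(1,3):B a2@(5,2):A a3@(0,3):B a4@(4,3):A a5@(2,0):A a6@(0,0):B a7@(1,0):A a8@(3,0):A
t=2: a0@(3,4):A a1@(1,3):B a2@(5,2):A a3@(0,3):B a4@(4,3):A a5@(2,0):A a6@(0,1):B a7@(1,0):A a8@(3,0):A
t=3: a0@(3,4):A a1@(1,3):B a2@(5,2):A a3@(0,3):B a4@(4,3):A a5@(2,0):A a6@(0,0):B a7@(1,0):A a8@(3,0):A
t=4: a0@(3,4):A a1@(1,3):B a2@(5,2):A a3@(0,3):B a4@(4,3):A a5@(2,0):A a6@(0,1):B a7@(1,0):A a8@(3,0):A
t=5: a0@(3,4):A a1@(1,3):B a2@(5,2):A a3@(0,3):B a4@(4,3):A a5@(2,0):A a6@(0,0):B a7@(1,0):A a8@(3,0):A

B..B.
A..B.
A....
A...A
...A.
..A..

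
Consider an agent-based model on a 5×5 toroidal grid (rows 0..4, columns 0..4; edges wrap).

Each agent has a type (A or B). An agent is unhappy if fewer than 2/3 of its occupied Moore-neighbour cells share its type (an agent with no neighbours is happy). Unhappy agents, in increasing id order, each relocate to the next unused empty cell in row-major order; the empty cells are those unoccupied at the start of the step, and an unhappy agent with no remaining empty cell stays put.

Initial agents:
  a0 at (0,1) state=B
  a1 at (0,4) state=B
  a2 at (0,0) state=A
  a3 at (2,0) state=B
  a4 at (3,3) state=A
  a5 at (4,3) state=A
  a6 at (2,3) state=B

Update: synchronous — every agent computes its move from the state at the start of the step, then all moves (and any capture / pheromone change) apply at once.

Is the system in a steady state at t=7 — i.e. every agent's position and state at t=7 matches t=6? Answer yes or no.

yes

t=1: a0@(0,2):B a1@(0,3):B a2@(1,0):A a3@(2,0):B a4@(1,1):A a5@(1,2):A a6@(1,3):B
t=2: a0@(0,0):B a1@(0,3):B a2@(0,1):A a3@(0,4):B a4@(1,4):A a5@(2,1):A a6@(1,3):B
t=3: a0@(0,2):B a1@(0,3):B a2@(1,0):A a3@(0,4):B a4@(1,1):A a5@(2,1):A a6@(1,3):B
t=4: (unchanged — steady state)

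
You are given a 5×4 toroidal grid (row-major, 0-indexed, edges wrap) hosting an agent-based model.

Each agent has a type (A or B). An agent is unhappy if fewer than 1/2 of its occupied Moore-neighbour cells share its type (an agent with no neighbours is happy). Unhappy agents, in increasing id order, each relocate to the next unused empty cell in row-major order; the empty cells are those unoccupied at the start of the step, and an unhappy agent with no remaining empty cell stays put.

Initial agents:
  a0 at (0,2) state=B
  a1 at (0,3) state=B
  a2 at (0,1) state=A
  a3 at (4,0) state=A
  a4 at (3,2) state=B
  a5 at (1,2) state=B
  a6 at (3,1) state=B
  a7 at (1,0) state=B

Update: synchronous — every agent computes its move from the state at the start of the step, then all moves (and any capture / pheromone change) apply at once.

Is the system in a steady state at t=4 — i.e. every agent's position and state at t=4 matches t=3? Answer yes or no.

no

t=1: a0@(0,2):B a1@(0,3):B a2@(0,0):A a3@(1,1):A a4@(3,2):B a5@(1,2):B a6@(3,1):B a7@(1,0):B
t=2: a0@(0,2):B a1@(0,3):B a2@(0,1):A a3@(1,3):A a4@(3,2):B a5@(1,2):B a6@(3,1):B a7@(2,0):B
t=3: a0@(0,2):B a1@(0,3):B a2@(0,0):A a3@(1,0):A a4@(3,2):B a5@(1,2):B a6@(3,1):B a7@(2,0):B
t=4: a0@(0,2):B a1@(0,3):B a2@(0,0):A a3@(0,1):A a4@(3,2):B a5@(1,2):B a6@(3,1):B a7@(2,0):B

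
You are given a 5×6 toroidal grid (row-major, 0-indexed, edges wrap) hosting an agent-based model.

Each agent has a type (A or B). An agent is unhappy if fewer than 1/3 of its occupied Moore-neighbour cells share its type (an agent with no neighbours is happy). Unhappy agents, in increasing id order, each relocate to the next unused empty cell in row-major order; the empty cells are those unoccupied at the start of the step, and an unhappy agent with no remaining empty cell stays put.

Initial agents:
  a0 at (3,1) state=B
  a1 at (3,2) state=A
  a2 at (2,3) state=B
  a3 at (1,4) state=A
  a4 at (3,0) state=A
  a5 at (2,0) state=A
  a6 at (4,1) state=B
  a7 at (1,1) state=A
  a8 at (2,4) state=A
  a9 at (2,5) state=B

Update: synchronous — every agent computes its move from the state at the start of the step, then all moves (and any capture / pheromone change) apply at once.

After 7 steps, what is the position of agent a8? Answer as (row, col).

(2, 4)

t=1: a0@(0,0):B a1@(0,1):A a2@(0,2):B a3@(1,4):A a4@(0,3):A a5@(2,0):A a6@(4,1):B a7@(1,1):A a8@(2,4):A a9@(0,4):B
t=2: a0@(0,0):B a1@(0,5):A a2@(1,0):B a3@(1,4):A a4@(0,3):A a5@(2,0):A a6@(4,1):B a7@(1,1):A a8@(2,4):A a9@(1,2):B
t=3: a0@(0,0):B a1@(0,5):A a2@(0,1):B a3@(1,4):A a4@(0,3):A a5@(2,0):A a6@(4,1):B a7@(0,2):A a8@(2,4):A a9@(0,4):B
t=4: a0@(0,0):B a1@(0,5):A a2@(0,1):B a3@(1,4):A a4@(0,3):A a5@(2,0):A a6@(4,1):B a7@(0,2):A a8@(2,4):A a9@(1,0):B
t=5: a0@(0,0):B a1@(0,5):A a2@(0,1):B a3@(1,4):A a4@(0,3):A a5@(0,4):A a6@(4,1):B a7@(0,2):A a8@(2,4):A a9@(1,0):B
t=6: (unchanged — steady state)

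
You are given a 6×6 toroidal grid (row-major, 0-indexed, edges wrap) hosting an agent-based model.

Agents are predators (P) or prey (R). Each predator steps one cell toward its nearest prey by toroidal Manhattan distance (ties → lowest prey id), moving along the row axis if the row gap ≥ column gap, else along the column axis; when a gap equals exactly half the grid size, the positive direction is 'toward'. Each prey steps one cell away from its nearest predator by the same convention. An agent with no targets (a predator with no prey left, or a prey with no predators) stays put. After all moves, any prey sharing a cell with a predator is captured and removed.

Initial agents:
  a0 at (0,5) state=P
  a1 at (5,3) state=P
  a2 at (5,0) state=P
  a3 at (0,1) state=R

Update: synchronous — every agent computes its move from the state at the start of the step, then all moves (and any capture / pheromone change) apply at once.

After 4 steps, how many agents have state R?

t=1: a0@(0,0):P a1@(5,2):P a2@(0,0):P a3@(0,2):R
t=2: a0@(0,1):P a1@(0,2):P a2@(0,1):P a3@(1,2):R
t=3: a0@(1,1):P a1@(1,2):P a2@(1,1):P a3@(2,2):R
t=4: a0@(2,1):P a1@(2,2):P a2@(2,1):P a3@(3,2):R

1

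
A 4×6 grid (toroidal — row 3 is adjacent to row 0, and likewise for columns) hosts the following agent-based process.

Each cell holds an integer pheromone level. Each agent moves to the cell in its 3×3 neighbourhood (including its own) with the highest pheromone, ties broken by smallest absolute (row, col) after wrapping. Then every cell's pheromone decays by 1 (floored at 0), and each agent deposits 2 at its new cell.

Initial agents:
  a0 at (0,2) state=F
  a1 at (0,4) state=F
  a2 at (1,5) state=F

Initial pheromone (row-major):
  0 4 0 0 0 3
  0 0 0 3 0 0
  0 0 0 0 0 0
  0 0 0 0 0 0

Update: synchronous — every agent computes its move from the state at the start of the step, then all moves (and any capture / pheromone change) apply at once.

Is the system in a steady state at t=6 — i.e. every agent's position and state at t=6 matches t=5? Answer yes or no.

t=1: a0@(0,1) a1@(0,5) a2@(0,5) | pheromone: 0 5 0 0 0 6 / 0 0 0 2 0 0 / 0 0 0 0 0 0 / 0 0 0 0 0 0
t=2: a0@(0,1) a1@(0,5) a2@(0,5) | pheromone: 0 6 0 0 0 9 / 0 0 0 1 0 0 / 0 0 0 0 0 0 / 0 0 0 0 0 0
t=3: a0@(0,1) a1@(0,5) a2@(0,5) | pheromone: 0 7 0 0 0 12 / 0 0 0 0 0 0 / 0 0 0 0 0 0 / 0 0 0 0 0 0
t=4: a0@(0,1) a1@(0,5) a2@(0,5) | pheromone: 0 8 0 0 0 15 / 0 0 0 0 0 0 / 0 0 0 0 0 0 / 0 0 0 0 0 0
t=5: a0@(0,1) a1@(0,5) a2@(0,5) | pheromone: 0 9 0 0 0 18 / 0 0 0 0 0 0 / 0 0 0 0 0 0 / 0 0 0 0 0 0
t=6: a0@(0,1) a1@(0,5) a2@(0,5) | pheromone: 0 10 0 0 0 21 / 0 0 0 0 0 0 / 0 0 0 0 0 0 / 0 0 0 0 0 0

yes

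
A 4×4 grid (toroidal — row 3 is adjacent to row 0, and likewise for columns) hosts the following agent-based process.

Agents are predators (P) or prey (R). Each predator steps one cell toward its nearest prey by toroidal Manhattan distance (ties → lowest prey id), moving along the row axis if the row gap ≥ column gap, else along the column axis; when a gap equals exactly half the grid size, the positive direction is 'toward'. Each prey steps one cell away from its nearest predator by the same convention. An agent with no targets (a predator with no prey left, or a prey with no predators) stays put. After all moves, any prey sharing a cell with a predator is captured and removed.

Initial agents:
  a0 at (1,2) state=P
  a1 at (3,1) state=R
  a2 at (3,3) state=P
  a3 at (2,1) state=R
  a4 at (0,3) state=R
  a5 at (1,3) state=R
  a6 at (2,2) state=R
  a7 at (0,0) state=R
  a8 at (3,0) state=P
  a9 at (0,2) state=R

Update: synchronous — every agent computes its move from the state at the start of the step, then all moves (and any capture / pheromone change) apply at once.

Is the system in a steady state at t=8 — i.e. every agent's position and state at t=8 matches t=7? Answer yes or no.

t=1: a0@(1,3):P a1@(3,2):R a2@(0,3):P a5@(1,0):R a6@(3,2):R a7@(1,0):R a8@(3,1):P a9@(3,2):R
t=2: a0@(1,0):P a2@(3,3):P a5@(1,1):R a7@(1,1):R a8@(3,2):P
t=3: a0@(1,1):P a2@(0,3):P a5@(1,2):R a7@(1,2):R a8@(0,2):P
t=4: a0@(1,2):P a2@(1,3):P a8@(1,2):P
t=5: (unchanged — steady state)

yes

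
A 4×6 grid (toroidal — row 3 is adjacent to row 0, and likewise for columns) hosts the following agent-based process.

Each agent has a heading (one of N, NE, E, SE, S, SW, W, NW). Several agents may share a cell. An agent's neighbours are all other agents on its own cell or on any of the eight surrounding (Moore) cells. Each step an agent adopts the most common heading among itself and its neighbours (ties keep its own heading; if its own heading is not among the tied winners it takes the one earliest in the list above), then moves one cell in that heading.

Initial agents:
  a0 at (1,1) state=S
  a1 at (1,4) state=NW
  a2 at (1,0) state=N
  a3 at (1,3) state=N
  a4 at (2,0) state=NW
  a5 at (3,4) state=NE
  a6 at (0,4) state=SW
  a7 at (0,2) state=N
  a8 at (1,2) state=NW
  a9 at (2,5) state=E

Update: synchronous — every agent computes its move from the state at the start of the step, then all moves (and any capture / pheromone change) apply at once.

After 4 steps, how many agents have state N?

t=1: a0@(0,1):N a1@(0,3):NW a2@(0,0):N a3@(0,3):N a4@(1,5):NW a5@(2,5):NE a6@(1,3):SW a7@(3,2):N a8@(0,2):N a9@(1,4):NW
t=2: a0@(3,1):N a1@(3,3):N a2@(3,0):N a3@(3,3):N a4@(0,4):NW a5@(1,4):NW a6@(0,3):N a7@(2,2):N a8@(3,2):N a9@(0,3):NW
t=3: a0@(2,1):N a1@(2,3):N a2@(2,0):N a3@(2,3):N a4@(3,3):NW a5@(0,3):NW a6@(3,3):N a7@(1,2):N a8@(2,2):N a9@(3,3):N
t=4: a0@(1,1):N a1@(1,3):N a2@(1,0):N a3@(1,3):N a4@(2,3):N a5@(3,3):N a6@(2,3):N a7@(0,2):N a8@(1,2):N a9@(2,3):N

10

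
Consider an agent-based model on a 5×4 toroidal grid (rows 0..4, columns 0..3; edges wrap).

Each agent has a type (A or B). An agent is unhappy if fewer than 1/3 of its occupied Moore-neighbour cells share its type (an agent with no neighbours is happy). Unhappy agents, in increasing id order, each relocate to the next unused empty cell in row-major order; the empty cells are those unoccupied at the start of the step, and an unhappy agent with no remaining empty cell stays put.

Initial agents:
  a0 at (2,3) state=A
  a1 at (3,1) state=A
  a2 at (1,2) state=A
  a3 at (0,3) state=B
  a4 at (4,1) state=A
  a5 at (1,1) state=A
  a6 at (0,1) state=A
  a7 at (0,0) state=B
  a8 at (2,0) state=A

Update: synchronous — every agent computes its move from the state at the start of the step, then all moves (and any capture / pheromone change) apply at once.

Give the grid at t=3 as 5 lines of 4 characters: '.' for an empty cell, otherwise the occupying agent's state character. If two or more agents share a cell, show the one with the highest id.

.ABB
.AA.
A..A
.A..
.A..

t=1: a0@(2,3):A a1@(3,1):A a2@(1,2):A a3@(0,3):B a4@(4,1):A a5@(1,1):A a6@(0,1):A a7@(0,2):B a8@(2,0):A
t=2: a0@(2,3):A a1@(3,1):A a2@(1,2):A a3@(0,3):B a4@(4,1):A a5@(1,1):A a6@(0,1):A a7@(0,0):B a8@(2,0):A
t=3: a0@(2,3):A a1@(3,1):A a2@(1,2):A a3@(0,3):B a4@(4,1):A a5@(1,1):A a6@(0,1):A a7@(0,2):B a8@(2,0):A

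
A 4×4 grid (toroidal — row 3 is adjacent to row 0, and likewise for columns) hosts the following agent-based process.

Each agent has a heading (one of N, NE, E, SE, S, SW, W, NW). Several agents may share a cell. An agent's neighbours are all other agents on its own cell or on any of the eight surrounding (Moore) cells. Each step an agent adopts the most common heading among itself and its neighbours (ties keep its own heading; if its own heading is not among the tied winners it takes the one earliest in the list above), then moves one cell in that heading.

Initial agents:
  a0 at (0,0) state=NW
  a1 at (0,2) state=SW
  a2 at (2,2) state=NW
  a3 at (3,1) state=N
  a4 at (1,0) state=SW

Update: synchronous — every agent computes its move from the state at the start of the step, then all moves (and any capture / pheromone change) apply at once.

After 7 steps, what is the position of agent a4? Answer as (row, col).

(0, 1)

t=1: a0@(3,3):NW a1@(1,1):SW a2@(1,1):NW a3@(2,0):NW a4@(2,3):SW
t=2: a0@(2,2):NW a1@(0,0):NW a2@(0,0):NW a3@(1,3):NW a4@(1,2):NW
t=3: a0@(1,1):NW a1@(3,3):NW a2@(3,3):NW a3@(0,2):NW a4@(0,1):NW
t=4: a0@(0,0):NW a1@(2,2):NW a2@(2,2):NW a3@(3,1):NW a4@(3,0):NW
t=5: a0@(3,3):NW a1@(1,1):NW a2@(1,1):NW a3@(2,0):NW a4@(2,3):NW
t=6: a0@(2,2):NW a1@(0,0):NW a2@(0,0):NW a3@(1,3):NW a4@(1,2):NW
t=7: a0@(1,1):NW a1@(3,3):NW a2@(3,3):NW a3@(0,2):NW a4@(0,1):NW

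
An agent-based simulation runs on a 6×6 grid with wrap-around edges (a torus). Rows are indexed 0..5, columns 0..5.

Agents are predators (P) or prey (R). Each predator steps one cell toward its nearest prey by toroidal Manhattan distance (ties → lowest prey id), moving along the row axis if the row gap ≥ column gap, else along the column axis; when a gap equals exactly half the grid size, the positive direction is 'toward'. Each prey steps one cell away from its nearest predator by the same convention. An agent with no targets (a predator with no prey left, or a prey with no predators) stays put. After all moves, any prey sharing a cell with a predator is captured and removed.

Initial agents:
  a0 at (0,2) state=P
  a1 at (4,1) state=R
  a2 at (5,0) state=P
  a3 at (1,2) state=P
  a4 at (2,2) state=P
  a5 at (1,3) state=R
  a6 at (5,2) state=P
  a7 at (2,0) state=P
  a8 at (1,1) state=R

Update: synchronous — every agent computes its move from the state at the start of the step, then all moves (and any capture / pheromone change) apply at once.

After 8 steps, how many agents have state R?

t=1: a0@(1,2):P a1@(3,1):R a2@(4,0):P a3@(1,3):P a4@(1,2):P a5@(1,4):R a6@(4,2):P a7@(1,0):P
t=2: a0@(1,3):P a1@(2,1):R a2@(3,0):P a3@(1,4):P a4@(1,3):P a6@(3,2):P a7@(1,5):P
t=3: a0@(1,2):P a1@(1,1):R a2@(2,0):P a3@(1,5):P a4@(1,2):P a6@(2,2):P a7@(1,0):P
t=4: a0@(1,1):P a2@(1,0):P a3@(1,0):P a4@(1,1):P a6@(1,2):P a7@(1,1):P
t=5: (unchanged — steady state)

0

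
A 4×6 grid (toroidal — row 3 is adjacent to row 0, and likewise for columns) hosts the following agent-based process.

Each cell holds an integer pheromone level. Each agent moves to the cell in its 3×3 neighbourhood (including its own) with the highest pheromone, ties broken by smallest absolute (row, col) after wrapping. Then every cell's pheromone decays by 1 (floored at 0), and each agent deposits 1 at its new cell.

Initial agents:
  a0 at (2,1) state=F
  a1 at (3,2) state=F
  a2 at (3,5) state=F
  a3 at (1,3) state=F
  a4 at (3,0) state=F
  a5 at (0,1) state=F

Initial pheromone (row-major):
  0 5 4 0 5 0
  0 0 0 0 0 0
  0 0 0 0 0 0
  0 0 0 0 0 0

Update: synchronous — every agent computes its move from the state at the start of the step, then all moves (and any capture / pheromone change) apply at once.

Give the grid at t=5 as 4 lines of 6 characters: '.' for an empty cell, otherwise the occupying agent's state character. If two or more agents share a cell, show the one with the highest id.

.F..F.
......
......
......

t=1: a0@(1,0) a1@(0,1) a2@(0,4) a3@(0,4) a4@(0,1) a5@(0,1) | pheromone: 0 7 3 0 6 0 / 1 0 0 0 0 0 / 0 0 0 0 0 0 / 0 0 0 0 0 0
t=2: a0@(0,1) a1@(0,1) a2@(0,4) a3@(0,4) a4@(0,1) a5@(0,1) | pheromone: 0 10 2 0 7 0 / 0 0 0 0 0 0 / 0 0 0 0 0 0 / 0 0 0 0 0 0
t=3: a0@(0,1) a1@(0,1) a2@(0,4) a3@(0,4) a4@(0,1) a5@(0,1) | pheromone: 0 13 1 0 8 0 / 0 0 0 0 0 0 / 0 0 0 0 0 0 / 0 0 0 0 0 0
t=4: a0@(0,1) a1@(0,1) a2@(0,4) a3@(0,4) a4@(0,1) a5@(0,1) | pheromone: 0 16 0 0 9 0 / 0 0 0 0 0 0 / 0 0 0 0 0 0 / 0 0 0 0 0 0
t=5: a0@(0,1) a1@(0,1) a2@(0,4) a3@(0,4) a4@(0,1) a5@(0,1) | pheromone: 0 19 0 0 10 0 / 0 0 0 0 0 0 / 0 0 0 0 0 0 / 0 0 0 0 0 0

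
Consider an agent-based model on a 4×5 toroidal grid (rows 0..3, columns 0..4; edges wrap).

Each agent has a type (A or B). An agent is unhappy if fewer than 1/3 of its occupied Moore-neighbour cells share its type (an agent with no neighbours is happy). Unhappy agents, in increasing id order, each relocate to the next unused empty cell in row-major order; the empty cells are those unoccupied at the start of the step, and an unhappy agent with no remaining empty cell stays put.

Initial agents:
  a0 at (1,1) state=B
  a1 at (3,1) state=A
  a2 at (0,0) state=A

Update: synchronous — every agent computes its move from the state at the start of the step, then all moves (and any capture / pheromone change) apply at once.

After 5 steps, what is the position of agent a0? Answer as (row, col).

t=1: a0@(0,1):B a1@(3,1):A a2@(0,0):A
t=2: a0@(0,2):B a1@(3,1):A a2@(0,0):A
t=3: a0@(0,1):B a1@(3,1):A a2@(0,0):A
t=4: a0@(0,2):B a1@(3,1):A a2@(0,0):A
t=5: a0@(0,1):B a1@(3,1):A a2@(0,0):A

(0, 1)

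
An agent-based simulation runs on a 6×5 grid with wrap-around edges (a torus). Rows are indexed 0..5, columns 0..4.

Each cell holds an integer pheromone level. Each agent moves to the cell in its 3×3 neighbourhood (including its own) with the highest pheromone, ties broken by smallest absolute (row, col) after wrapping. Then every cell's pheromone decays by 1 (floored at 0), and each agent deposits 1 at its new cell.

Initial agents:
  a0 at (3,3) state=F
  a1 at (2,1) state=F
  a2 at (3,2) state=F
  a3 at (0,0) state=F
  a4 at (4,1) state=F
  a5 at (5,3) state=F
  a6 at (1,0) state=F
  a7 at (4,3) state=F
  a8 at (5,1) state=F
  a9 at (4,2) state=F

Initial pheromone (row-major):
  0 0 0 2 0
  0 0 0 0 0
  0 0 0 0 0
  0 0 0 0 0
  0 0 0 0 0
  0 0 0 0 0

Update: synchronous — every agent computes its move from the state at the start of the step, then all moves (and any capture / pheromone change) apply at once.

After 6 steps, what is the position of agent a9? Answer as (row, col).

t=1: a0@(2,2) a1@(1,0) a2@(2,1) a3@(0,0) a4@(3,0) a5@(0,3) a6@(0,0) a7@(3,2) a8@(0,0) a9@(3,1) | pheromone: 3 0 0 2 0 / 1 0 0 0 0 / 0 1 1 0 0 / 1 1 1 0 0 / 0 0 0 0 0 / 0 0 0 0 0
t=2: a0@(2,1) a1@(0,0) a2@(1,0) a3@(0,0) a4@(2,1) a5@(0,3) a6@(0,0) a7@(2,1) a8@(0,0) a9@(2,1) | pheromone: 6 0 0 2 0 / 1 0 0 0 0 / 0 4 0 0 0 / 0 0 0 0 0 / 0 0 0 0 0 / 0 0 0 0 0
t=3: a0@(2,1) a1@(0,0) a2@(0,0) a3@(0,0) a4@(2,1) a5@(0,3) a6@(0,0) a7@(2,1) a8@(0,0) a9@(2,1) | pheromone: 10 0 0 2 0 / 0 0 0 0 0 / 0 7 0 0 0 / 0 0 0 0 0 / 0 0 0 0 0 / 0 0 0 0 0
t=4: a0@(2,1) a1@(0,0) a2@(0,0) a3@(0,0) a4@(2,1) a5@(0,3) a6@(0,0) a7@(2,1) a8@(0,0) a9@(2,1) | pheromone: 14 0 0 2 0 / 0 0 0 0 0 / 0 10 0 0 0 / 0 0 0 0 0 / 0 0 0 0 0 / 0 0 0 0 0
t=5: a0@(2,1) a1@(0,0) a2@(0,0) a3@(0,0) a4@(2,1) a5@(0,3) a6@(0,0) a7@(2,1) a8@(0,0) a9@(2,1) | pheromone: 18 0 0 2 0 / 0 0 0 0 0 / 0 13 0 0 0 / 0 0 0 0 0 / 0 0 0 0 0 / 0 0 0 0 0
t=6: a0@(2,1) a1@(0,0) a2@(0,0) a3@(0,0) a4@(2,1) a5@(0,3) a6@(0,0) a7@(2,1) a8@(0,0) a9@(2,1) | pheromone: 22 0 0 2 0 / 0 0 0 0 0 / 0 16 0 0 0 / 0 0 0 0 0 / 0 0 0 0 0 / 0 0 0 0 0

(2, 1)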